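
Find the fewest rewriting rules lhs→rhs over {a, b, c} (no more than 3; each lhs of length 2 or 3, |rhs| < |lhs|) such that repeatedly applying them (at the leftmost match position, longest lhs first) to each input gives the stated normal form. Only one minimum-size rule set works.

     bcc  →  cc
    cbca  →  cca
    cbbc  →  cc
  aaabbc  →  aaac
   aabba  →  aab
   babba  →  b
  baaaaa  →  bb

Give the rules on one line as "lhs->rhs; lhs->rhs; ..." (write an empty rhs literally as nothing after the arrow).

ba->; baa->bb; bc->c

  | bcc => cc
  | cbca => cca
  | cbbc => cbc => cc
  | aaabbc => aaabc => aaac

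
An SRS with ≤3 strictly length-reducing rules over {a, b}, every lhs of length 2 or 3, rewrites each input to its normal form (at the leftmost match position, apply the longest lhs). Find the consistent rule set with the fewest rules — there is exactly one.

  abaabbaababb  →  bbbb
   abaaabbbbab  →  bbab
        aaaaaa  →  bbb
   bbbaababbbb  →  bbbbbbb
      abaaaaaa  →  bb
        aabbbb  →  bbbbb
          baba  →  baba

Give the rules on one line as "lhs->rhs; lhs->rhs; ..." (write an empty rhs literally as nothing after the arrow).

aa->b; abb->

  | abaabbaababb => abbbbaababb => bbaababb => bbbbabb => bbbb
  | abaaabbbbab => abbabbbbab => abbbbab => bbab
  | aaaaaa => baaaa => bbaa => bbb
  | bbbaababbbb => bbbbbabbbb => bbbbbbb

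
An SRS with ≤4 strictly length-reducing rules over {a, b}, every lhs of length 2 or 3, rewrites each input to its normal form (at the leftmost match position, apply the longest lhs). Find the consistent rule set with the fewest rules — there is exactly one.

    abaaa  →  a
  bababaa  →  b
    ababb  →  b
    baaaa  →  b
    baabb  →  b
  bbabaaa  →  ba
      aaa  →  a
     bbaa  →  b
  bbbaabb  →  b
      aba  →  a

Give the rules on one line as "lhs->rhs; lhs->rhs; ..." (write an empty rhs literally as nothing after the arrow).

  | abaaa => aaa => a
  | bababaa => babaa => baa => b
  | ababb => abb => b
  | baaaa => baa => b

aa->; ab->; bb->b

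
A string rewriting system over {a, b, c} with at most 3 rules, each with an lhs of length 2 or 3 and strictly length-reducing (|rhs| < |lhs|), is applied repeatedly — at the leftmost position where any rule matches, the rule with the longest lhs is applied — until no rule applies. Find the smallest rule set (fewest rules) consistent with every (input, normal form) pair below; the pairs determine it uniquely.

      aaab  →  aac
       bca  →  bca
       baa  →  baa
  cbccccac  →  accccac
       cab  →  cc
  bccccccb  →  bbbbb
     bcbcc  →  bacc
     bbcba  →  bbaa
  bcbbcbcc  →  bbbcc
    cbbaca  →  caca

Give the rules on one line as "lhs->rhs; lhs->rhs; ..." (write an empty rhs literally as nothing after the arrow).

  | aaab => aac
  | bca
  | baa
  | cbccccac => accccac

ab->c; cb->a; ccb->bb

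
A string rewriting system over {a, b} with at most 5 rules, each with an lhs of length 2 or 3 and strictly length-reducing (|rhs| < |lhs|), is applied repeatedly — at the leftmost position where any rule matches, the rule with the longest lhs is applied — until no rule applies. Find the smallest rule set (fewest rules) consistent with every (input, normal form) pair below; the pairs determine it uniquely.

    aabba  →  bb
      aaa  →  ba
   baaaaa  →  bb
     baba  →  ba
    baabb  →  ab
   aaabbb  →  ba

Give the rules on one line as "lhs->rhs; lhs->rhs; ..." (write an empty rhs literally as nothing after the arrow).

  | aabba => bbba => baa => bb
  | aaa => ba
  | baaaaa => bbaaa => bbba => baa => bb
  | baba => aba => ba

aa->b; aba->ba; bab->ab; bbb->ba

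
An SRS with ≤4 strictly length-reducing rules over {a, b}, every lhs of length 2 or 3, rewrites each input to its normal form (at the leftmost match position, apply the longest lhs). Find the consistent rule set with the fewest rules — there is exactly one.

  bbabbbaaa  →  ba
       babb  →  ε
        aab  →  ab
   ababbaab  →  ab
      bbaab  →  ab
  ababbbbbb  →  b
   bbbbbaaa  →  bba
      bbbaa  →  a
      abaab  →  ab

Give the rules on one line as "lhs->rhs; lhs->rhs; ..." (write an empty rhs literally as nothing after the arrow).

aa->a; abb->; bab->ab; bbb->

  | bbabbbaaa => babbbaaa => abbbaaa => baaa => baa => ba
  | babb => abb => ε
  | aab => ab
  | ababbaab => aabbaab => abbaab => aab => ab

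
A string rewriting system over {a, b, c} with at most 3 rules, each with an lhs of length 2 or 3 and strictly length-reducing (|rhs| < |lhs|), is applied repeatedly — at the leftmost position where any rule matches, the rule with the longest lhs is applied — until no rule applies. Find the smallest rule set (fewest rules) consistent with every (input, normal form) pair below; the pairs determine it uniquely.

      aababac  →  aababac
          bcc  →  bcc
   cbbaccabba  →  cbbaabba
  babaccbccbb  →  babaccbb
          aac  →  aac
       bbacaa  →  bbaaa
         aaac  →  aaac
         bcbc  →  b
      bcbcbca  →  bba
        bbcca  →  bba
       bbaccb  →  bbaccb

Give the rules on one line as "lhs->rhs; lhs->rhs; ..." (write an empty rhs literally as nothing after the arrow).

ca->a; cbc->

  | aababac
  | bcc
  | cbbaccabba => cbbacabba => cbbaabba
  | babaccbccbb => babaccbb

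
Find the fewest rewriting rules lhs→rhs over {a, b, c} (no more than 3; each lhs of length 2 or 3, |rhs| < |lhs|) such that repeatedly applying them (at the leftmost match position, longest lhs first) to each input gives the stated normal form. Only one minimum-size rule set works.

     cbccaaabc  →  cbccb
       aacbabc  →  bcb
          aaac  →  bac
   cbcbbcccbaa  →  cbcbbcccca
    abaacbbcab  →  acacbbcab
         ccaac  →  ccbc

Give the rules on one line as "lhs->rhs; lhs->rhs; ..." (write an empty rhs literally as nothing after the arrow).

  | cbccaaabc => cbccbabc => cbccb
  | aacbabc => bcbabc => bcb
  | aaac => bac
  | cbcbbcccbaa => cbcbbcccca

aa->b; abc->; baa->ca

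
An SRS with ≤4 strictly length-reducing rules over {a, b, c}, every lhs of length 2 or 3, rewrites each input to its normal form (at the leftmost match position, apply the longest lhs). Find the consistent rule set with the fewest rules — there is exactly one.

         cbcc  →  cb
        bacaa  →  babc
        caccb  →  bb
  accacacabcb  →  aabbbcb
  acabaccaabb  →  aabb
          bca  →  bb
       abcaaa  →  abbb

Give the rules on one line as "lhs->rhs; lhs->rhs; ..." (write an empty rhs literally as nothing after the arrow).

baa->a; ca->b; caa->bc; cc->

  | cbcc => cb
  | bacaa => babc
  | caccb => bccb => bb
  | accacacabcb => aacacabcb => aabcabcb => aabbbcb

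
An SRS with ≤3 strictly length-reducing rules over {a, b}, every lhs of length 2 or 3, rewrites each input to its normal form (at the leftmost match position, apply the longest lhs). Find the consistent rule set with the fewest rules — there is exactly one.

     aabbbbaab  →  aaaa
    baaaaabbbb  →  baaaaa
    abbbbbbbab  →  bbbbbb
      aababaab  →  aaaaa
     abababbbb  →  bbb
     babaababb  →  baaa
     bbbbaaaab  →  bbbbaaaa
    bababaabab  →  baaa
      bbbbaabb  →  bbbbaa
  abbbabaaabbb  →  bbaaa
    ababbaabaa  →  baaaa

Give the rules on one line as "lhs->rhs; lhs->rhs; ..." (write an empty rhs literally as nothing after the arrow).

aab->aa; ab->

  | aabbbbaab => aabbbaab => aabbaab => aabaab => aaaab => aaaa
  | baaaaabbbb => baaaaabbb => baaaaabb => baaaaab => baaaaa
  | abbbbbbbab => bbbbbbab => bbbbbb
  | aababaab => aaabaab => aaaaab => aaaaa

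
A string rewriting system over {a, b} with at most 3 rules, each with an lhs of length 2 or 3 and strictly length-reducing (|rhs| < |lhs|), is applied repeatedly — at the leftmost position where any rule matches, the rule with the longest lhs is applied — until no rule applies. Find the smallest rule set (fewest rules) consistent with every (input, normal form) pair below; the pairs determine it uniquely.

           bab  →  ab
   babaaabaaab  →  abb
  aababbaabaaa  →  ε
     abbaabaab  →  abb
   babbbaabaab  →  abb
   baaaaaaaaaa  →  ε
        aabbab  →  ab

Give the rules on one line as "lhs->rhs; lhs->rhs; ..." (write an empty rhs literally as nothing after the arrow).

aa->; aaa->ab; ba->a

  | bab => ab
  | babaaabaaab => abaaabaaab => aaaabaaab => ababaaab => aabaaab => baaab => aaab => abb
  | aababbaabaaa => babbaabaaa => abbaabaaa => abaabaaa => aaabaaa => abbaaa => abaaa => aaaa => aba => aa => ε
  | abbaabaab => abaabaab => aaabaab => abbaab => abaab => aaab => abb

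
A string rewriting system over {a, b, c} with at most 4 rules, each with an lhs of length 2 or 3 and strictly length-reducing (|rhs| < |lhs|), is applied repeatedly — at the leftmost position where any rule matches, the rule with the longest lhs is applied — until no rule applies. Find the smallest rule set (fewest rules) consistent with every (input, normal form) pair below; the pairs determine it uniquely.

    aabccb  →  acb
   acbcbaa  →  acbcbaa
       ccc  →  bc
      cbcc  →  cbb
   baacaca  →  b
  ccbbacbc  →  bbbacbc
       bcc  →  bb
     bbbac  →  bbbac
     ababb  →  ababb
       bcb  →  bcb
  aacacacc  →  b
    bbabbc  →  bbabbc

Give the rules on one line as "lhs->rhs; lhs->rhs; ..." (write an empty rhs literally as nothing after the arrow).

abc->; aca->; cc->b

  | aabccb => acb
  | acbcbaa
  | ccc => bc
  | cbcc => cbb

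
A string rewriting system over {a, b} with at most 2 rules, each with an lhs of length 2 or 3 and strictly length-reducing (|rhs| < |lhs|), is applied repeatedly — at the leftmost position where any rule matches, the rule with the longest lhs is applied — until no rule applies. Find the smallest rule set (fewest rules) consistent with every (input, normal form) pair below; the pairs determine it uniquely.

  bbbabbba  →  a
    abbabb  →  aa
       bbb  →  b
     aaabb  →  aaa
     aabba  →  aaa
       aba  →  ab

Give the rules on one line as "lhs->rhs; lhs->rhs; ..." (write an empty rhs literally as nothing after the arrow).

  | bbbabbba => babbba => bbbba => bba => a
  | abbabb => aabb => aa
  | bbb => b
  | aaabb => aaa

ba->b; bb->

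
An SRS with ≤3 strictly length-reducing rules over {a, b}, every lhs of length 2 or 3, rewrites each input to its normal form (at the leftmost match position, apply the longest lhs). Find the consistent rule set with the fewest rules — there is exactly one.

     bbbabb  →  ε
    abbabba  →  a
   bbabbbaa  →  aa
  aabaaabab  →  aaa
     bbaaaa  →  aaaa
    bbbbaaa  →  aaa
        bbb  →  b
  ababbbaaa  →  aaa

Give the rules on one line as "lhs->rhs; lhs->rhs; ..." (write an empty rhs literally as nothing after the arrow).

  | bbbabb => babb => bb => ε
  | abbabba => babba => bba => a
  | bbabbbaa => abbbaa => bbaa => aa
  | aabaaabab => aaaabab => aaaab => aaa

ab->; bb->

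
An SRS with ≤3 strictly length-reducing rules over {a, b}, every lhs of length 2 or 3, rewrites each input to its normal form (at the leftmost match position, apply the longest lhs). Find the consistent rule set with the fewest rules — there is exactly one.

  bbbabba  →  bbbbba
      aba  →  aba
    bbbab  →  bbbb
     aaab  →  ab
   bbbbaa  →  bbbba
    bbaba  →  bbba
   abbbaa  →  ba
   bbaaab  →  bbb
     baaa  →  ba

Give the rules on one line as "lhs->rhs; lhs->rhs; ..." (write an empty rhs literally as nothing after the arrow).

aa->a; abb->; bab->bb

  | bbbabba => bbbbba
  | aba
  | bbbab => bbbb
  | aaab => aab => ab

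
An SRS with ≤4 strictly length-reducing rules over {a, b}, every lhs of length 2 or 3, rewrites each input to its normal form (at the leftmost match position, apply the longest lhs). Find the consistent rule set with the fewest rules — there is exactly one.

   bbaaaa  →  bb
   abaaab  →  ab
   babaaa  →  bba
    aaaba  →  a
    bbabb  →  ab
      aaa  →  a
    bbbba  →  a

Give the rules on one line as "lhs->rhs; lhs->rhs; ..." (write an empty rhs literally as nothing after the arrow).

aa->; aba->a; bab->bb; bbb->a

  | bbaaaa => bbaa => bb
  | abaaab => aaab => ab
  | babaaa => bbaaa => bba
  | aaaba => aba => a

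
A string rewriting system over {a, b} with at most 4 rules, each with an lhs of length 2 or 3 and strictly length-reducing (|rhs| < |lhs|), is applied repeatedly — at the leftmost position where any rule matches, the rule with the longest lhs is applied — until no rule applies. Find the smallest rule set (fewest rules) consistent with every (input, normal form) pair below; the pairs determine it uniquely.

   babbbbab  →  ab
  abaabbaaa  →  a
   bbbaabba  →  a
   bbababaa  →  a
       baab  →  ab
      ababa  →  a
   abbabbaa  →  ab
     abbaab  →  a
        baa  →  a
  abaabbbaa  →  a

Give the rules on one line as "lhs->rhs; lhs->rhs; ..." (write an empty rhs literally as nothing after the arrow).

aa->a; aaa->ab; ba->; bb->

  | babbbbab => bbbbab => bbab => ab
  | abaabbaaa => aabbaaa => abbaaa => aaaa => aba => a
  | bbbaabba => baabba => abba => aa => a
  | bbababaa => ababaa => abaa => aa => a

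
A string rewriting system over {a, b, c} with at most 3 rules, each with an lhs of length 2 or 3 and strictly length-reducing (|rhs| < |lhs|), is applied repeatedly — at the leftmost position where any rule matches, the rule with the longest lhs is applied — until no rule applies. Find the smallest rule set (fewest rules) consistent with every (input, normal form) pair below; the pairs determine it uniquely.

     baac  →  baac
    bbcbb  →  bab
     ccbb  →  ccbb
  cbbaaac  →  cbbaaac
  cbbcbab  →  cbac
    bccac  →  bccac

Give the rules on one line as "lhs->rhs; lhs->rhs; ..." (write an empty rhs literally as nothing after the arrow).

  | baac
  | bbcbb => bab
  | ccbb
  | cbbaaac

aab->ac; bcb->a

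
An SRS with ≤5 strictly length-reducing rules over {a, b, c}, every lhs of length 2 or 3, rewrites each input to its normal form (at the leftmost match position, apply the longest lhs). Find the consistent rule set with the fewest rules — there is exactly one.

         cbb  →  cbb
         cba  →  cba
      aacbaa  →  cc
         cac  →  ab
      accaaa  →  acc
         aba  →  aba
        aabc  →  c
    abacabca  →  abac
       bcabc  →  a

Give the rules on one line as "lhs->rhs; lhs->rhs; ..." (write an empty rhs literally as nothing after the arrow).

  | cbb
  | cba
  | aacbaa => ccbaa => ccbc => cc
  | cac => ab

aa->c; bc->; ca->c; cac->ab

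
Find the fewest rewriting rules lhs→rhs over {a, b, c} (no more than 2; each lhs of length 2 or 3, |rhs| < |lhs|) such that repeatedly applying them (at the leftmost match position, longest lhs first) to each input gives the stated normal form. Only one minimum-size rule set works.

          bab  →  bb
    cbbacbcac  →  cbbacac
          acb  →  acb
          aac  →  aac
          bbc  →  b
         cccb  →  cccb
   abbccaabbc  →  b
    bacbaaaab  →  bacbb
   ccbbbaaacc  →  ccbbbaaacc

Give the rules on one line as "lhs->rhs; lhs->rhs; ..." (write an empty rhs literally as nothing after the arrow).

  | bab => bb
  | cbbacbcac => cbbacac
  | acb
  | aac

ab->b; bc->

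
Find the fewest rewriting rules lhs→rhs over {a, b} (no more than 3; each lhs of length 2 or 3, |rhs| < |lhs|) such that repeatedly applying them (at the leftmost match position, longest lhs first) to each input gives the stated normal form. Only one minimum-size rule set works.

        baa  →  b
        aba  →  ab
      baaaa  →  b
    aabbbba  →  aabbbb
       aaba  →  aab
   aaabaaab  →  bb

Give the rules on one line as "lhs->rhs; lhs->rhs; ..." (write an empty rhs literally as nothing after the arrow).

aaa->; ba->b

  | baa => ba => b
  | aba => ab
  | baaaa => baaa => baa => ba => b
  | aabbbba => aabbbb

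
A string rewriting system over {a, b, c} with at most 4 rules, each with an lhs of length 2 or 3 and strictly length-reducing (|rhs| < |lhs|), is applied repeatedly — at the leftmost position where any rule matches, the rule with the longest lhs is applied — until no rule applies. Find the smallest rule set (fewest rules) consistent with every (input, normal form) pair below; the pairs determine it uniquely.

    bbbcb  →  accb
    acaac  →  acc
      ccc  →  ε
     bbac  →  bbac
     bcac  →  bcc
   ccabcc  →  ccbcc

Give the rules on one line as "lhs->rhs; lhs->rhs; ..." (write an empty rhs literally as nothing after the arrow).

bbb->ac; ca->c; ccc->

  | bbbcb => accb
  | acaac => acac => acc
  | ccc => ε
  | bbac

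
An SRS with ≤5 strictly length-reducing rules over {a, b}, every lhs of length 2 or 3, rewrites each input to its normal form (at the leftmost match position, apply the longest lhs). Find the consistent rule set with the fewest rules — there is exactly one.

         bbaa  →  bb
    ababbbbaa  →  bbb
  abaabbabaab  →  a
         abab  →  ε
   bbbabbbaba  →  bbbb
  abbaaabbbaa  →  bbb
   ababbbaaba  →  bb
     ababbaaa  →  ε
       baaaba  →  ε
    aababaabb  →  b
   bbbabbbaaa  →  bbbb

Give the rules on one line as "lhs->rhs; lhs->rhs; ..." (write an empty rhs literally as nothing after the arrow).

  | bbaa => bb
  | ababbbbaa => abbbbaa => bbbaa => bbb
  | abaabbabaab => aabbabaab => ababaab => abaab => aab => a
  | abab => ab => ε

aaa->a; ab->; ba->; baa->b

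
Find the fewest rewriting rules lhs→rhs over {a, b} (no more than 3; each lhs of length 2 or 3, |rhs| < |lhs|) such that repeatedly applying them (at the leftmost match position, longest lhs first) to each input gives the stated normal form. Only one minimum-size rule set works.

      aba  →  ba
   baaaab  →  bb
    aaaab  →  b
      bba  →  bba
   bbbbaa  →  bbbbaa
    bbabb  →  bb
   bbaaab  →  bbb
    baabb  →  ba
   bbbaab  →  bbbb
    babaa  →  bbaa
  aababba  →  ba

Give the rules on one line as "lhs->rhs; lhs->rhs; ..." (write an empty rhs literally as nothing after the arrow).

ab->b; abb->

  | aba => ba
  | baaaab => baaab => baab => bab => bb
  | aaaab => aaab => aab => ab => b
  | bba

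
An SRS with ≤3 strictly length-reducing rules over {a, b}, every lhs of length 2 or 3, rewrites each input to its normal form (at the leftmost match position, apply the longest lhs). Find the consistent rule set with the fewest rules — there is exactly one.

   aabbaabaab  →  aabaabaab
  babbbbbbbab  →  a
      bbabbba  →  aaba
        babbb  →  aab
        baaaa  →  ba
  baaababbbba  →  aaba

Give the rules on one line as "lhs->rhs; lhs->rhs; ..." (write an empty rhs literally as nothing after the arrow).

  | aabbaabaab => aabaabaab
  | babbbbbbbab => aabbbbbbab => aabbbbbab => aabbbbab => aabbbab => aabbab => aabab => aaaa => a
  | bbabbba => babbba => aabba => aaba
  | babbb => aabb => aab

aaa->; bab->aa; bb->b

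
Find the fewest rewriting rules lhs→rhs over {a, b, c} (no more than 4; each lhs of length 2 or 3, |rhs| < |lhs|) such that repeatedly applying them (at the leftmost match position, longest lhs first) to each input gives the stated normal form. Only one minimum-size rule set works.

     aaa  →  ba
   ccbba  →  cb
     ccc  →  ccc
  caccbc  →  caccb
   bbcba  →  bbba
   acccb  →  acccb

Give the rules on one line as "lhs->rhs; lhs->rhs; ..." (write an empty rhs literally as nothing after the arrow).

aa->b; bc->b; cbb->a

  | aaa => ba
  | ccbba => caa => cb
  | ccc
  | caccbc => caccb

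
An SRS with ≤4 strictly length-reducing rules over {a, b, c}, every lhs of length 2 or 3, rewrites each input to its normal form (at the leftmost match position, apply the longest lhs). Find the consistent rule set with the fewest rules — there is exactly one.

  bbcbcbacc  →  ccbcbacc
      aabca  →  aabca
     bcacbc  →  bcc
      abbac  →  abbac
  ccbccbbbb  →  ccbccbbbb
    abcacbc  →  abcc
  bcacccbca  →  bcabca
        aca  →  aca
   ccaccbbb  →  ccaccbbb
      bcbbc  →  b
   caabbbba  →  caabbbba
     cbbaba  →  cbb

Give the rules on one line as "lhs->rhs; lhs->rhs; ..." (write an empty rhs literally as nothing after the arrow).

  | bbcbcbacc => ccbcbacc
  | aabca
  | bcacbc => bcc
  | abbac

aba->; acb->; bbc->cc; ccc->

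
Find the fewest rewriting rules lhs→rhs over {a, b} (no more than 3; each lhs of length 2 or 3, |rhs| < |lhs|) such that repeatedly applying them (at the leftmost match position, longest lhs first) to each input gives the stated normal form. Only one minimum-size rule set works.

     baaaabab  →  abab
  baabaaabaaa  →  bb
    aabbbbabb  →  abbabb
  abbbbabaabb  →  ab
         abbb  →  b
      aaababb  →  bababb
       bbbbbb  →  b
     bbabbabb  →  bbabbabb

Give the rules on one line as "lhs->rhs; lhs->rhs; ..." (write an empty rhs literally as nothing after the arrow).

  | baaaabab => bbaabab => bbbbab => abab
  | baabaaabaaa => bbbaaabaaa => aaaabaaa => baabaaa => bbbaaa => aaaa => baa => bb
  | aabbbbabb => bbbbbabb => abbabb
  | abbbbabaabb => aababaabb => bbabaabb => bbabbbb => bbaab => bbbb => ab

aa->b; bbb->a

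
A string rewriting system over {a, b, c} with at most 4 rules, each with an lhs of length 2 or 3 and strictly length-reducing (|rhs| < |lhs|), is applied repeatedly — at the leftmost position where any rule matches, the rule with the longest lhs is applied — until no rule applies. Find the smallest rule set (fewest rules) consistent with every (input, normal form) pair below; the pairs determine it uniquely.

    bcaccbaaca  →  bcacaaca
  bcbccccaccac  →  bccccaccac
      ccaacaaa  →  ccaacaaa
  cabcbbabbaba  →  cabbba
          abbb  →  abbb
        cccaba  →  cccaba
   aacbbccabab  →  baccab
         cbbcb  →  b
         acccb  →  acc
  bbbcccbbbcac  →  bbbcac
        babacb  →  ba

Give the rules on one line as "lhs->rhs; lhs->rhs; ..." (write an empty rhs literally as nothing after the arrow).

  | bcaccbaaca => bcacaaca
  | bcbccccaccac => bccccaccac
  | ccaacaaa
  | cabcbbabbaba => cabbabbaba => cabbbaba => cabbba

aab->ba; bab->b; cb->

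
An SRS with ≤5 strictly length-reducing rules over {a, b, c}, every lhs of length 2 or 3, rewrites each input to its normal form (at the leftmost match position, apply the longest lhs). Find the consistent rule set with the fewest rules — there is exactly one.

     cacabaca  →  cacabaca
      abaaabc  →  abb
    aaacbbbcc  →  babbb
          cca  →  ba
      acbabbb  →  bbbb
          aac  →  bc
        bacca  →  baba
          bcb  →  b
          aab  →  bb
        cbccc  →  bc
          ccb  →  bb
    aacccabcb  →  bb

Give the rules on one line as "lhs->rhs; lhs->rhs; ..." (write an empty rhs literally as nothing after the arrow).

aa->b; abc->; cb->; cc->b

  | cacabaca
  | abaaabc => abbabc => abb
  | aaacbbbcc => bacbbbcc => babbcc => babbb
  | cca => ba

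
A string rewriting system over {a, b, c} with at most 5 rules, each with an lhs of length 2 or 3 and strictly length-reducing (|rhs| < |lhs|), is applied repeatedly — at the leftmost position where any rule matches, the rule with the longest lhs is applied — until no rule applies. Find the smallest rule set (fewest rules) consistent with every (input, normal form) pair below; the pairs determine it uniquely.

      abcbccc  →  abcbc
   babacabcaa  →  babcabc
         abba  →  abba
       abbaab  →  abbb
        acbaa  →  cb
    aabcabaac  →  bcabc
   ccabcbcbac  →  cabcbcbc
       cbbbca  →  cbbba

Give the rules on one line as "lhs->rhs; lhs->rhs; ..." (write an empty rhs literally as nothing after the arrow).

aa->; ac->c; bbc->bb; cc->c

  | abcbccc => abcbcc => abcbc
  | babacabcaa => babcabcaa => babcabc
  | abba
  | abbaab => abbb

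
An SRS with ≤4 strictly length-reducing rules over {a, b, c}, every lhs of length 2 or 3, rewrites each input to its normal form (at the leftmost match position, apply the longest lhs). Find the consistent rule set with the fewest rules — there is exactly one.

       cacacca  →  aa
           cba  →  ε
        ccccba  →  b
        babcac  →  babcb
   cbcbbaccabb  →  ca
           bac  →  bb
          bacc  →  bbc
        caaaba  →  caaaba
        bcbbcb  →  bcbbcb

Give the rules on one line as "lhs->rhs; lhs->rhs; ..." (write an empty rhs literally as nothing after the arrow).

ac->b; bbb->a; cba->; cc->a

  | cacacca => cbacca => cca => aa
  | cba => ε
  | ccccba => accba => bcba => b
  | babcac => babcb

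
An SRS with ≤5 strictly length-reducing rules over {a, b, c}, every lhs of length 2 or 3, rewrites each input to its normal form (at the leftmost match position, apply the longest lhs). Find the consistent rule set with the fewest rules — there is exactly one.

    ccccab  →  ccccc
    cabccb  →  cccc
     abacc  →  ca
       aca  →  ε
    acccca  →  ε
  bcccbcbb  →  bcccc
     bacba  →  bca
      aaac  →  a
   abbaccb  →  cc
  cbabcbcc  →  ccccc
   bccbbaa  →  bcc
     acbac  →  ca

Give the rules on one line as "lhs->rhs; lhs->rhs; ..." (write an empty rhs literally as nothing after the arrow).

aa->; ab->c; ac->a; cb->c

  | ccccab => ccccc
  | cabccb => ccccb => cccc
  | abacc => cacc => cac => ca
  | aca => aa => ε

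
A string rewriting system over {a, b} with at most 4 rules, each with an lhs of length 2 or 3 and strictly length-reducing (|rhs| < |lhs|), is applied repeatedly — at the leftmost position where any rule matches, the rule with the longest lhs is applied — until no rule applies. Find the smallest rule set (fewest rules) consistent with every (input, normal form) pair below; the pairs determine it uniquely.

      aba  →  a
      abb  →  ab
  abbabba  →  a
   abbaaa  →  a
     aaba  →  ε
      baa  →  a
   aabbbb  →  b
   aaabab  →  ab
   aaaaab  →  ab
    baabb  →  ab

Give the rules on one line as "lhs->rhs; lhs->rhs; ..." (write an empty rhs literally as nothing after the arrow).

aa->; ba->; bb->b

  | aba => a
  | abb => ab
  | abbabba => ababba => abba => aba => a
  | abbaaa => abaaa => aaa => a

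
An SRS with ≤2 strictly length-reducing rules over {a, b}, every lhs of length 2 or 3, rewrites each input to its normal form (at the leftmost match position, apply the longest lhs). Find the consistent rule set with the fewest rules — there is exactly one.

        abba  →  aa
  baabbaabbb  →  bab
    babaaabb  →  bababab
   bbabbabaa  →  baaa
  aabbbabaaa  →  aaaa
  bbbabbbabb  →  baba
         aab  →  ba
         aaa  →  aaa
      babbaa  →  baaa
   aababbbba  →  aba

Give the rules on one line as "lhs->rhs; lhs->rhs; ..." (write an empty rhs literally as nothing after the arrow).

aab->ba; bb->

  | abba => aa
  | baabbaabbb => bbabaabbb => abaabbb => abbabb => aabb => bab
  | babaaabb => bababab
  | bbabbabaa => abbabaa => aabaa => baaa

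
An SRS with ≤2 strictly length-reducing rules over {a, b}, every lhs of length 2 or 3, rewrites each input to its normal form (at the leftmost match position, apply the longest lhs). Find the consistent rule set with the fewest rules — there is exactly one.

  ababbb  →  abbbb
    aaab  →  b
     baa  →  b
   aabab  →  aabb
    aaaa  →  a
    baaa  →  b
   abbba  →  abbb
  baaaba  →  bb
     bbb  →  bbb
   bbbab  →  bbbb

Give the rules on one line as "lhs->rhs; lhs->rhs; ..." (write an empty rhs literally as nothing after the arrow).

  | ababbb => abbbb
  | aaab => b
  | baa => ba => b
  | aabab => aabb

aaa->; ba->b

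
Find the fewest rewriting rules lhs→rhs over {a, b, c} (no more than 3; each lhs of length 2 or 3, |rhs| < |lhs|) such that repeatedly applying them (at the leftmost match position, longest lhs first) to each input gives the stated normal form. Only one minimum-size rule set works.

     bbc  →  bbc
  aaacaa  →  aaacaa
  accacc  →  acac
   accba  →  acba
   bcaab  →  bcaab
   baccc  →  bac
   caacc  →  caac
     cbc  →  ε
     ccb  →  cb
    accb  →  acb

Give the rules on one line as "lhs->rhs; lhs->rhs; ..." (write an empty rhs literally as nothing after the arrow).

cbc->; cc->c

  | bbc
  | aaacaa
  | accacc => acacc => acac
  | accba => acba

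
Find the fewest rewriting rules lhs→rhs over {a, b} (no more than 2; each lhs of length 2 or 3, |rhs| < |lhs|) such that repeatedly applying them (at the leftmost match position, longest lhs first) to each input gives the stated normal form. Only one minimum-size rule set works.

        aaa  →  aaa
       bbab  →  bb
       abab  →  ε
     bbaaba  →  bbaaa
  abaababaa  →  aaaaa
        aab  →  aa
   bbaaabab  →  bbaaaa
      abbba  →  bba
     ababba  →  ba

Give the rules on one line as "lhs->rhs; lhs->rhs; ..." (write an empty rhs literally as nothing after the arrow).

aab->aa; ab->

  | aaa
  | bbab => bb
  | abab => ab => ε
  | bbaaba => bbaaa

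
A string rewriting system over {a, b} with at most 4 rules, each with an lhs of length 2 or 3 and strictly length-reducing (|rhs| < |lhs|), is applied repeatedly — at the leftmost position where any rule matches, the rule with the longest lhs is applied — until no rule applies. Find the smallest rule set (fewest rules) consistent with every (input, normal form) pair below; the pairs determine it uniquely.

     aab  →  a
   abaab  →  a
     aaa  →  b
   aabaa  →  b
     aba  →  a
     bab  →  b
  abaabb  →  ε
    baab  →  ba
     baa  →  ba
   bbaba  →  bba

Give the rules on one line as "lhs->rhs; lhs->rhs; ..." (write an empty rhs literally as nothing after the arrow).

aa->a; aaa->b; aab->a; ab->

  | aab => a
  | abaab => aab => a
  | aaa => b
  | aabaa => aaa => b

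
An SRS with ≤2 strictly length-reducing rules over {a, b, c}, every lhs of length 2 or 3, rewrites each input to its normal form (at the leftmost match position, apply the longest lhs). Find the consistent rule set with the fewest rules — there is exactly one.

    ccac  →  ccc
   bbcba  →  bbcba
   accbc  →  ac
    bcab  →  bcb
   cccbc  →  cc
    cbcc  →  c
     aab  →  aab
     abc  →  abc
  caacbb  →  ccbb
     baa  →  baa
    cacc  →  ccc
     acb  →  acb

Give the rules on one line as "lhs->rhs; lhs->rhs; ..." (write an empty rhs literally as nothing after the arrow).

ca->c; cbc->

  | ccac => ccc
  | bbcba
  | accbc => ac
  | bcab => bcb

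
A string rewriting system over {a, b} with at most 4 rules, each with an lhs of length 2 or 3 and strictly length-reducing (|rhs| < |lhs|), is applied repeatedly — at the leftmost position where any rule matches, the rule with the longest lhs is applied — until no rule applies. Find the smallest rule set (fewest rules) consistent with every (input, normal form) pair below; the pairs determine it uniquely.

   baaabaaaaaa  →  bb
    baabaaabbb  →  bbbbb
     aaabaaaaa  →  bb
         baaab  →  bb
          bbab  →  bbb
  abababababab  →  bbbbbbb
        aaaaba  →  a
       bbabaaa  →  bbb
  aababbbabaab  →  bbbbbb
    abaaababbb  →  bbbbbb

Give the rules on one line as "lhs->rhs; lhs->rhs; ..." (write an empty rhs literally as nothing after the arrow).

  | baaabaaaaaa => baabaaaaaa => babaaaaaa => bbaaaaaa => bbaaaaa => bbaaaa => bbaaa => bbaa => bba => bb
  | baabaaabbb => babaaabbb => bbaaabbb => bbaabbb => bbabbb => bbbbb
  | aaabaaaaa => aabbaaaa => abaaaa => bbaaa => bbaa => bba => bb
  | baaab => baab => bab => bb

ab->; aba->bb; ba->b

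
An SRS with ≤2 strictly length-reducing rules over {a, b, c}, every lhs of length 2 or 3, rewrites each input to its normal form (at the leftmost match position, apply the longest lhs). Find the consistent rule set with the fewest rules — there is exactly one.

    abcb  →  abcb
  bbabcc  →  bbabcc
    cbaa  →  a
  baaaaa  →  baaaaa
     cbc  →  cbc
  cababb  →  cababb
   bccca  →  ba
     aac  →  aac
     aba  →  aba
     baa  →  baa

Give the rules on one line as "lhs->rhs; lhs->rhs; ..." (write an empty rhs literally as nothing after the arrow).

  | abcb
  | bbabcc
  | cbaa => a
  | baaaaa

cba->; ccc->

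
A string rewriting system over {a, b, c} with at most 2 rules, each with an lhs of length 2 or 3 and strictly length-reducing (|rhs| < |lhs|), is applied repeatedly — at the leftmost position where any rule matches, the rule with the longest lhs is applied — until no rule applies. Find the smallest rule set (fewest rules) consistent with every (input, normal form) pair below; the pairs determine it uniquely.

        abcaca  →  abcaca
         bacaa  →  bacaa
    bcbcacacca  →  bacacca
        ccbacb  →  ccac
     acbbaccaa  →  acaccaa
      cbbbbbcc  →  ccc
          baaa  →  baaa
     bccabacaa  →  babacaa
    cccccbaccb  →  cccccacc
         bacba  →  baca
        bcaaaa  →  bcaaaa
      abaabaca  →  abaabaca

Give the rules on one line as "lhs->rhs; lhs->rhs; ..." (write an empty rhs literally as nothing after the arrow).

bcc->b; cb->c

  | abcaca
  | bacaa
  | bcbcacacca => bccacacca => bacacca
  | ccbacb => ccacb => ccac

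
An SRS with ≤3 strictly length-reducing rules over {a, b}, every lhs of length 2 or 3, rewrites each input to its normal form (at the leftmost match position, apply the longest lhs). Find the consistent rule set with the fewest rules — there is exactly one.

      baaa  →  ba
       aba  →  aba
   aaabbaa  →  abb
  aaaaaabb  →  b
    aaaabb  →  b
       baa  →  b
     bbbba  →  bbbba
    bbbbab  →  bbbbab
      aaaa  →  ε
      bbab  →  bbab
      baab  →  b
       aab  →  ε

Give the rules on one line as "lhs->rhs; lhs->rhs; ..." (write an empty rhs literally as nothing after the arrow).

aa->; aab->

  | baaa => ba
  | aba
  | aaabbaa => abbaa => abb
  | aaaaaabb => aaaabb => aabb => b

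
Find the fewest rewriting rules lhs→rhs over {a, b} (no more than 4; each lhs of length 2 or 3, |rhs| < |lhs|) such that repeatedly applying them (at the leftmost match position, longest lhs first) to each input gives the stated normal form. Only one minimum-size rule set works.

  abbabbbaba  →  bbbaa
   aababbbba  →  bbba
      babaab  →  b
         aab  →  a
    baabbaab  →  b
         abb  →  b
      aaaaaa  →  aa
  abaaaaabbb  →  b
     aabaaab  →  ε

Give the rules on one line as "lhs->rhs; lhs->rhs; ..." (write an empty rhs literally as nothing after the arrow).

  | abbabbbaba => babbbaba => bbbaba => bbbaa
  | aababbbba => aaabbbba => abbbba => bbba
  | babaab => baaab => bab => b
  | aab => a

aaa->a; ab->; aba->aa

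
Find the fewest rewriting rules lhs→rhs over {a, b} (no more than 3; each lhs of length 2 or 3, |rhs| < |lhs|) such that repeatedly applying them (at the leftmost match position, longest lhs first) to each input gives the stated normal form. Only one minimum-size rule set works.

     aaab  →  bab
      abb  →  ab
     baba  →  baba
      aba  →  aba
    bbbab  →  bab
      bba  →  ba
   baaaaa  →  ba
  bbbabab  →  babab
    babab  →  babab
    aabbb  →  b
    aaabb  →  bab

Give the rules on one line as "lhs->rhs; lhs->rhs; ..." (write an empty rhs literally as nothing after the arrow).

aa->b; bb->b

  | aaab => bab
  | abb => ab
  | baba
  | aba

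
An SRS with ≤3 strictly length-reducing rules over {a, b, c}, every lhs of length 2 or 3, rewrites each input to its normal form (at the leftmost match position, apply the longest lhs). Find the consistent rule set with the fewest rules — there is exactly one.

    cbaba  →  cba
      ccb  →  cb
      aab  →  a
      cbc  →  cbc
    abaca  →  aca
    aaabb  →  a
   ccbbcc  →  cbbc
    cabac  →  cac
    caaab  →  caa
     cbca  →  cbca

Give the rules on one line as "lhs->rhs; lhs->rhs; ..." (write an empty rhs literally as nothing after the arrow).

ab->; cc->c

  | cbaba => cba
  | ccb => cb
  | aab => a
  | cbc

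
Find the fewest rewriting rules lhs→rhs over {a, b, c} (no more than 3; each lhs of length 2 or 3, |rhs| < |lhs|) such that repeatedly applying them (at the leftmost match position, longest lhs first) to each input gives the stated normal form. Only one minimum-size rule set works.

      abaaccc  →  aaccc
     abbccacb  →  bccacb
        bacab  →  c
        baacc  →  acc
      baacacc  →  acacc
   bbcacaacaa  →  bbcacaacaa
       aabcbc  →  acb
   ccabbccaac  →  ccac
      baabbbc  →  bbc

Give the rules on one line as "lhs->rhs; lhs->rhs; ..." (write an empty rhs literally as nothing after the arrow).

ab->; ba->; cbc->cb

  | abaaccc => aaccc
  | abbccacb => bccacb
  | bacab => cab => c
  | baacc => acc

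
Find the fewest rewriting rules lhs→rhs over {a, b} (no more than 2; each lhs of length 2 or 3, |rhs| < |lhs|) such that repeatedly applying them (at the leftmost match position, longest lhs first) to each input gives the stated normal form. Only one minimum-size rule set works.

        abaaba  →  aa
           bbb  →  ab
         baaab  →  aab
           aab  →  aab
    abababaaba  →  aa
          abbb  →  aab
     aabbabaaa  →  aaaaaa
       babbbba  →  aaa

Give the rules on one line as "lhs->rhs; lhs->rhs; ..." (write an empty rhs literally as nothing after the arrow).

ba->; bb->a

  | abaaba => aaba => aa
  | bbb => ab
  | baaab => aab
  | aab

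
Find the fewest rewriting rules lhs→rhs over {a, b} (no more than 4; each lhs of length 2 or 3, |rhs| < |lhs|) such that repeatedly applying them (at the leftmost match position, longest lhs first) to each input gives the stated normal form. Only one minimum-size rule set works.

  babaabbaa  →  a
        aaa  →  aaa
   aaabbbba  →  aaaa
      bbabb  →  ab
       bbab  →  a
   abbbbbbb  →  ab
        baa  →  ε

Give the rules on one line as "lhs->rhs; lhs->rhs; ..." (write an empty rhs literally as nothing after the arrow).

  | babaabbaa => babbaa => baaa => a
  | aaa
  | aaabbbba => aaabba => aaaa
  | bbabb => abbb => ab

abb->a; baa->; bba->ab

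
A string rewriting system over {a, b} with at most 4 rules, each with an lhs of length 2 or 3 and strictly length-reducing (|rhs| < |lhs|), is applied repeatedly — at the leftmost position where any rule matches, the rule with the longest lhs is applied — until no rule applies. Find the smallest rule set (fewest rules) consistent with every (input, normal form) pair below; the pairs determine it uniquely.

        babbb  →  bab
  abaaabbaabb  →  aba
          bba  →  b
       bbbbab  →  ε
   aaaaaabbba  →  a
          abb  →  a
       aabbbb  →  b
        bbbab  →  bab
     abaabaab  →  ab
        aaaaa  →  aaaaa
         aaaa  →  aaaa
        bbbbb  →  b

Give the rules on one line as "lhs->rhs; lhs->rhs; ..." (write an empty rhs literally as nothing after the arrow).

aab->; bb->; bba->b

  | babbb => bab
  | abaaabbaabb => ababaabb => ababb => aba
  | bba => b
  | bbbbab => bbab => bb => ε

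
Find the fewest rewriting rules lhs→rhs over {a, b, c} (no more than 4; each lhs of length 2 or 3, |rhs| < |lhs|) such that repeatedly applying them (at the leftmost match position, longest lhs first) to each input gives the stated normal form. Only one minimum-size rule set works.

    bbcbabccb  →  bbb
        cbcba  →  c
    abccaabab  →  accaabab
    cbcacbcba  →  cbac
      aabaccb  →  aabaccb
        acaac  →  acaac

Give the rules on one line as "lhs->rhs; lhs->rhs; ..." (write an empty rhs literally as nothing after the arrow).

  | bbcbabccb => bbbabccb => bbccb => bbcb => bbb
  | cbcba => cbba => c
  | abccaabab => accaabab
  | cbcacbcba => cbacbcba => cbacbba => cbac

abc->ac; bba->; bc->b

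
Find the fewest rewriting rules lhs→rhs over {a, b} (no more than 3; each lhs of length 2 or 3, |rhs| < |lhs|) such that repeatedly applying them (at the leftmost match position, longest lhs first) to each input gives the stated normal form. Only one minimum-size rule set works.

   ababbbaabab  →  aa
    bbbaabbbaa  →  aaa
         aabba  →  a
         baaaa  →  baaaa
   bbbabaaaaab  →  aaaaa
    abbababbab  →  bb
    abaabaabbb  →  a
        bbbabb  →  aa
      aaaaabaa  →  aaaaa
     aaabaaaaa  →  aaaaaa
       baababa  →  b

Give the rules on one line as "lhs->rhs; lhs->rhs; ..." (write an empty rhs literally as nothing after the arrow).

  | ababbbaabab => bbbaabab => aaabab => aab => aa
  | bbbaabbbaa => aaabbbaa => aaabbaa => aaabaa => aaa
  | aabba => aaba => a
  | baaaa

ab->a; aba->; bbb->a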